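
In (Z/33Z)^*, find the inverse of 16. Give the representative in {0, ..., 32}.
16^(−1) ≡ 31 (mod 33)

Apply the extended Euclidean algorithm to (33, 16), tracking rows (r, s, t) with s·33 + t·16 = r. Each division r_prev = q·r_cur + r_new produces the new row as (previous row) − q·(current row):
  row A: (33, 1, 0)   [1·33 + 0·16 = 33]
  row B: (16, 0, 1)   [0·33 + 1·16 = 16]
  33 = 2·16 + 1   → row C = row A − 2·row B = (1, 1, −2)   [check: 1·33 − 2·16 = 1]
  16 = 16·1 + 0   → remainder 0, stop. gcd = 1 (last nonzero row C).
The gcd is 1, so 16 is invertible mod 33. The last nonzero row gives 1·33 − 2·16 = 1, so t = −2. So 16^(−1) ≡ −2 ≡ 31 (mod 33). Verify: 16 · 31 = 496 ≡ 1 (mod 33). ✓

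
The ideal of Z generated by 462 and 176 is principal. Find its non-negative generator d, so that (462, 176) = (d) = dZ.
(462, 176) = (22); d = 22

In the PID Z, (a, b) is generated by gcd(a, b). Compute gcd(462, 176) with the extended Euclidean algorithm, tracking rows (r, s, t) with s·462 + t·176 = r:
  row A: (462, 1, 0)   [1·462 + 0·176 = 462]
  row B: (176, 0, 1)   [0·462 + 1·176 = 176]
  462 = 2·176 + 110   → row C = row A − 2·row B = (110, 1, −2)   [check: 1·462 − 2·176 = 110]
  176 = 1·110 + 66   → row D = row B − 1·row C = (66, −1, 3)   [check: −1·462 + 3·176 = 66]
  110 = 1·66 + 44   → row E = row C − 1·row D = (44, 2, −5)   [check: 2·462 − 5·176 = 44]
  66 = 1·44 + 22   → row F = row D − 1·row E = (22, −3, 8)   [check: −3·462 + 8·176 = 22]
  44 = 2·22 + 0   → remainder 0, stop. gcd = 22 (last nonzero row F).
So gcd(462, 176) = 22, with Bézout identity −3·462 + 8·176 = 22. Containment (⊇): the Bézout identity exhibits 22 as an element of (462, 176), giving (22) ⊆ (462, 176). Containment (⊆): since 22 | 462 and 22 | 176 (462 = 22·21, 176 = 22·8), every Z-linear combination of 462 and 176 is divisible by 22, so (462, 176) ⊆ (22). Therefore (462, 176) = (22), d = 22.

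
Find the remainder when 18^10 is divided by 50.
24

Use repeated squaring. Binary(10) = 1010. Walk through the bits of the exponent 10 left-to-right: at each bit after the leading one, square the running value, then multiply by 18 if the bit is 1 (always reducing mod 50):
  bit 1 = 1 (leading): start with 18.
  bit 2 = 0: square 18^2 = 324 ≡ 24 (mod 50).
  bit 3 = 1: square 24^2 = 576 ≡ 26; bit is 1, so multiply 26·18 = 468 ≡ 18 (mod 50).
  bit 4 = 0: square 18^2 = 324 ≡ 24 (mod 50).
Final value: 18^10 ≡ 24 (mod 50).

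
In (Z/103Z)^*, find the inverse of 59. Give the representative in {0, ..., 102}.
59^(−1) ≡ 7 (mod 103)

Apply the extended Euclidean algorithm to (103, 59), tracking rows (r, s, t) with s·103 + t·59 = r. Each division r_prev = q·r_cur + r_new produces the new row as (previous row) − q·(current row):
  row A: (103, 1, 0)   [1·103 + 0·59 = 103]
  row B: (59, 0, 1)   [0·103 + 1·59 = 59]
  103 = 1·59 + 44   → row C = row A − 1·row B = (44, 1, −1)   [check: 1·103 − 1·59 = 44]
  59 = 1·44 + 15   → row D = row B − 1·row C = (15, −1, 2)   [check: −1·103 + 2·59 = 15]
  44 = 2·15 + 14   → row E = row C − 2·row D = (14, 3, −5)   [check: 3·103 − 5·59 = 14]
  15 = 1·14 + 1   → row F = row D − 1·row E = (1, −4, 7)   [check: −4·103 + 7·59 = 1]
  14 = 14·1 + 0   → remainder 0, stop. gcd = 1 (last nonzero row F).
The gcd is 1, so 59 is invertible mod 103. The last nonzero row gives −4·103 + 7·59 = 1, so t = 7. So 59^(−1) ≡ 7 (mod 103). Verify: 59 · 7 = 413 ≡ 1 (mod 103). ✓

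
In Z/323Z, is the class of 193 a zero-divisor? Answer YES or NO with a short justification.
gcd(193, 323) = 1, so 193 is a unit in Z/323Z (it has a multiplicative inverse). A unit cannot be a zero-divisor: if 193·b ≡ 0 then multiplying both sides by 193^(−1) gives b ≡ 0. So 193 is not a zero-divisor.

Final answer: NO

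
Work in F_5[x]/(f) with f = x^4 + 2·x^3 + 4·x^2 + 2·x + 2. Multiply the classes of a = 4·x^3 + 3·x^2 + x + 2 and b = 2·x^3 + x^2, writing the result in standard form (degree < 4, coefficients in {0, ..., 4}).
Multiply as integer polynomials: a · b = 8·x^6 + 10·x^5 + 5·x^4 + 5·x^3 + 2·x^2. Reducing coefficients mod 5: a · b ≡ 3·x^6 + 2·x^2. Now divide by f(x) = x^4 + 2·x^3 + 4·x^2 + 2·x + 2 in F_5[x], eliminating the leading term at each step:
  leading term 3·x^6: subtract (3·x^2)·f(x) = 3·x^6 + x^5 + 2·x^4 + x^3 + x^2, leaving 4·x^5 + 3·x^4 + 4·x^3 + x^2 (coefficients mod 5)
  leading term 4·x^5: subtract (4·x)·f(x) = 4·x^5 + 3·x^4 + x^3 + 3·x^2 + 3·x, leaving 3·x^3 + 3·x^2 + 2·x (coefficients mod 5)
The degree is now < 4, so this is the remainder. Hence a · b ≡ 3·x^3 + 3·x^2 + 2·x in F_5[x]/(f).

Final answer: a · b ≡ 3·x^3 + 3·x^2 + 2·x (mod f(x))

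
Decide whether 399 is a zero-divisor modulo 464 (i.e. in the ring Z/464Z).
NO

gcd(399, 464) = 1, so 399 is a unit in Z/464Z (it has a multiplicative inverse). A unit cannot be a zero-divisor: if 399·b ≡ 0 then multiplying both sides by 399^(−1) gives b ≡ 0. So 399 is not a zero-divisor.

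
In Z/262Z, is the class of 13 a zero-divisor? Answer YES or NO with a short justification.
gcd(13, 262) = 1, so 13 is a unit in Z/262Z (it has a multiplicative inverse). A unit cannot be a zero-divisor: if 13·b ≡ 0 then multiplying both sides by 13^(−1) gives b ≡ 0. So 13 is not a zero-divisor.

Final answer: NO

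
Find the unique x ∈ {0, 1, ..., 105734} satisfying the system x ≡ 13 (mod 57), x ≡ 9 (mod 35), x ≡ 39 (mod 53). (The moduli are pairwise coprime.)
The moduli 57, 35, 53 are pairwise coprime, so by the CRT there is a unique solution mod 57·35·53 = 105735.
Solve by successive substitution. Start with x ≡ 13 (mod 57).
  Combine with x ≡ 9 (mod 35): write x = 13 + 57·t and require 13 + 57·t ≡ 9 (mod 35), i.e. 57·t ≡ 9 − 13 ≡ 31 (mod 35). Since 57^(−1) ≡ 8 (mod 35) (57 ≡ 22 (mod 35)), t ≡ 8·31 ≡ 3 (mod 35). So x ≡ 13 + 57·3 = 184 (mod 1995).
  Combine with x ≡ 39 (mod 53): write x = 184 + 1995·t and require 184 + 1995·t ≡ 39 (mod 53), i.e. 1995·t ≡ 39 − 184 ≡ 14 (mod 53). Since 1995^(−1) ≡ 39 (mod 53) (1995 ≡ 34 (mod 53)), t ≡ 39·14 ≡ 16 (mod 53). So x ≡ 184 + 1995·16 = 32104 (mod 105735).
Unique solution in [0, 105735): x = 32104.

Final answer: x ≡ 32104 (mod 105735); the representative in [0, 105735) is 32104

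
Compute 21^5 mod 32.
Use repeated squaring. Binary(5) = 101. Walk through the bits of the exponent 5 left-to-right: at each bit after the leading one, square the running value, then multiply by 21 if the bit is 1 (always reducing mod 32):
  bit 1 = 1 (leading): start with 21.
  bit 2 = 0: square 21^2 = 441 ≡ 25 (mod 32).
  bit 3 = 1: square 25^2 = 625 ≡ 17; bit is 1, so multiply 17·21 = 357 ≡ 5 (mod 32).
Final value: 21^5 ≡ 5 (mod 32).

Final answer: 5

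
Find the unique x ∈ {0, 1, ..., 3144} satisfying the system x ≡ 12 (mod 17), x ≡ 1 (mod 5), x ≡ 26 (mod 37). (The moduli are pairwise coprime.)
x ≡ 1321 (mod 3145); the representative in [0, 3145) is 1321

The moduli 17, 5, 37 are pairwise coprime, so by the CRT there is a unique solution mod 17·5·37 = 3145.
Solve by successive substitution. Start with x ≡ 12 (mod 17).
  Combine with x ≡ 1 (mod 5): write x = 12 + 17·t and require 12 + 17·t ≡ 1 (mod 5), i.e. 17·t ≡ 1 − 12 ≡ 4 (mod 5). Since 17^(−1) ≡ 3 (mod 5) (17 ≡ 2 (mod 5)), t ≡ 3·4 ≡ 2 (mod 5). So x ≡ 12 + 17·2 = 46 (mod 85).
  Combine with x ≡ 26 (mod 37): write x = 46 + 85·t and require 46 + 85·t ≡ 26 (mod 37), i.e. 85·t ≡ 26 − 46 ≡ 17 (mod 37). Since 85^(−1) ≡ 27 (mod 37) (85 ≡ 11 (mod 37)), t ≡ 27·17 ≡ 15 (mod 37). So x ≡ 46 + 85·15 = 1321 (mod 3145).
Unique solution in [0, 3145): x = 1321.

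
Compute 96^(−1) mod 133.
Apply the extended Euclidean algorithm to (133, 96), tracking rows (r, s, t) with s·133 + t·96 = r. Each division r_prev = q·r_cur + r_new produces the new row as (previous row) − q·(current row):
  row A: (133, 1, 0)   [1·133 + 0·96 = 133]
  row B: (96, 0, 1)   [0·133 + 1·96 = 96]
  133 = 1·96 + 37   → row C = row A − 1·row B = (37, 1, −1)   [check: 1·133 − 1·96 = 37]
  96 = 2·37 + 22   → row D = row B − 2·row C = (22, −2, 3)   [check: −2·133 + 3·96 = 22]
  37 = 1·22 + 15   → row E = row C − 1·row D = (15, 3, −4)   [check: 3·133 − 4·96 = 15]
  22 = 1·15 + 7   → row F = row D − 1·row E = (7, −5, 7)   [check: −5·133 + 7·96 = 7]
  15 = 2·7 + 1   → row G = row E − 2·row F = (1, 13, −18)   [check: 13·133 − 18·96 = 1]
  7 = 7·1 + 0   → remainder 0, stop. gcd = 1 (last nonzero row G).
The gcd is 1, so 96 is invertible mod 133. The last nonzero row gives 13·133 − 18·96 = 1, so t = −18. So 96^(−1) ≡ −18 ≡ 115 (mod 133). Verify: 96 · 115 = 11040 ≡ 1 (mod 133). ✓

Final answer: 96^(−1) ≡ 115 (mod 133)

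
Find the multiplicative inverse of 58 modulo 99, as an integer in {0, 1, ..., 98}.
Apply the extended Euclidean algorithm to (99, 58), tracking rows (r, s, t) with s·99 + t·58 = r. Each division r_prev = q·r_cur + r_new produces the new row as (previous row) − q·(current row):
  row A: (99, 1, 0)   [1·99 + 0·58 = 99]
  row B: (58, 0, 1)   [0·99 + 1·58 = 58]
  99 = 1·58 + 41   → row C = row A − 1·row B = (41, 1, −1)   [check: 1·99 − 1·58 = 41]
  58 = 1·41 + 17   → row D = row B − 1·row C = (17, −1, 2)   [check: −1·99 + 2·58 = 17]
  41 = 2·17 + 7   → row E = row C − 2·row D = (7, 3, −5)   [check: 3·99 − 5·58 = 7]
  17 = 2·7 + 3   → row F = row D − 2·row E = (3, −7, 12)   [check: −7·99 + 12·58 = 3]
  7 = 2·3 + 1   → row G = row E − 2·row F = (1, 17, −29)   [check: 17·99 − 29·58 = 1]
  3 = 3·1 + 0   → remainder 0, stop. gcd = 1 (last nonzero row G).
The gcd is 1, so 58 is invertible mod 99. The last nonzero row gives 17·99 − 29·58 = 1, so t = −29. So 58^(−1) ≡ −29 ≡ 70 (mod 99). Verify: 58 · 70 = 4060 ≡ 1 (mod 99). ✓

Final answer: 58^(−1) ≡ 70 (mod 99)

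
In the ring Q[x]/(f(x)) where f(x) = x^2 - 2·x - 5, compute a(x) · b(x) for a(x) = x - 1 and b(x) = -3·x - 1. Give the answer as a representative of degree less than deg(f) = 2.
First multiply in Q[x] without reducing: a · b = -3·x^2 + 2·x + 1. Now divide by f(x) = x^2 - 2·x - 5, eliminating the leading term at each step:
  leading term -3·x^2: subtract (-3)·f(x) = -3·x^2 + 6·x + 15, leaving -4·x - 14
The degree is now < 2, so this is the remainder. Hence a · b ≡ -4·x - 14 in Q[x]/(f).

Final answer: a · b ≡ -4·x - 14 (mod f(x))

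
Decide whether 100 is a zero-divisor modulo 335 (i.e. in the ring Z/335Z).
YES

gcd(100, 335) = 5 > 1, so 100 is not a unit in Z/335Z. In Z/nZ every nonzero non-unit is a zero-divisor: explicitly, take b = 335/gcd = 67 ≠ 0 (mod 335); then 100·67 = 6700 = 20·335, i.e. 100·67 ≡ 0 (mod 335). So 100 is a zero-divisor.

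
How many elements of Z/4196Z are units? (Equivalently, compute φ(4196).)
Z/4196Z has φ(4196) = 2096 units

An element a ∈ Z/4196Z is a unit iff gcd(a, 4196) = 1, so the number of units is φ(4196). φ is multiplicative, with φ(p^e) = p^e − p^(e−1). Factorise 4196 = 2^2 · 1049. Then
  φ(4196) = (2^2 − 2^1) · (1049 − 1) = 2 · 1048 = 2096.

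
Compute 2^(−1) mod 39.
Apply the extended Euclidean algorithm to (39, 2), tracking rows (r, s, t) with s·39 + t·2 = r. Each division r_prev = q·r_cur + r_new produces the new row as (previous row) − q·(current row):
  row A: (39, 1, 0)   [1·39 + 0·2 = 39]
  row B: (2, 0, 1)   [0·39 + 1·2 = 2]
  39 = 19·2 + 1   → row C = row A − 19·row B = (1, 1, −19)   [check: 1·39 − 19·2 = 1]
  2 = 2·1 + 0   → remainder 0, stop. gcd = 1 (last nonzero row C).
The gcd is 1, so 2 is invertible mod 39. The last nonzero row gives 1·39 − 19·2 = 1, so t = −19. So 2^(−1) ≡ −19 ≡ 20 (mod 39). Verify: 2 · 20 = 40 ≡ 1 (mod 39). ✓

Final answer: 2^(−1) ≡ 20 (mod 39)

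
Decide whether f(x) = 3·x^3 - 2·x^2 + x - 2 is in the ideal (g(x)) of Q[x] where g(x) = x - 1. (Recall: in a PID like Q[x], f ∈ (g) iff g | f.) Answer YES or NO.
In Q[x] the ideal (g) consists of all multiples of g, so f ∈ (g) iff g | f, i.e. iff the remainder of f on division by g is 0. Divide f by g (g is monic, so eliminate the leading term of the running remainder at each step):
  leading term 3·x^3: subtract (3·x^2)·g(x) = 3·x^3 - 3·x^2, leaving x^2 + x - 2
  leading term x^2: subtract (x)·g(x) = x^2 - x, leaving 2·x - 2
  leading term 2·x: subtract (2)·g(x) = 2·x - 2, leaving 0
The remainder is 0, so f(x) = g(x) · h(x) with h(x) = 3·x^2 + x + 2. Hence g | f, i.e. f ∈ (g).

Final answer: YES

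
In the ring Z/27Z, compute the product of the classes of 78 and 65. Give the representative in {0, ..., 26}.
21

Reduce the factors first: 78 ≡ 24, 65 ≡ 11 (mod 27), so 78 · 65 ≡ 24 · 11 (mod 27). 24 · 11 = 264. Dividing by 27: 264 = 9·27 + 21. So (78 · 65) mod 27 = 21.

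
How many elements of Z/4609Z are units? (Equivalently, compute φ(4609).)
An element a ∈ Z/4609Z is a unit iff gcd(a, 4609) = 1, so the number of units is φ(4609). φ is multiplicative, with φ(p^e) = p^e − p^(e−1). Factorise 4609 = 11 · 419. Then
  φ(4609) = (11 − 1) · (419 − 1) = 10 · 418 = 4180.

Final answer: Z/4609Z has φ(4609) = 4180 units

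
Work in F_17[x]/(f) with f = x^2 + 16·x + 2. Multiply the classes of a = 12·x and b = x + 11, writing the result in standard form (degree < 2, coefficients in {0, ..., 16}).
Multiply as integer polynomials: a · b = 12·x^2 + 132·x. Reducing coefficients mod 17: a · b ≡ 12·x^2 + 13·x. Now divide by f(x) = x^2 + 16·x + 2 in F_17[x], eliminating the leading term at each step:
  leading term 12·x^2: subtract (12)·f(x) = 12·x^2 + 5·x + 7, leaving 8·x + 10 (coefficients mod 17)
The degree is now < 2, so this is the remainder. Hence a · b ≡ 8·x + 10 in F_17[x]/(f).

Final answer: a · b ≡ 8·x + 10 (mod f(x))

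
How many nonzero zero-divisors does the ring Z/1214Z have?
Z/1214Z has 607 nonzero zero-divisors

In Z/1214Z each nonzero element is either a unit (gcd with 1214 is 1) or a zero-divisor (gcd > 1). The number of units is φ(1214): factorise 1214 = 2 · 607, so φ(1214) = (2 − 1) · (607 − 1) = 1 · 606 = 606. The nonzero elements number 1214 − 1 = 1213. Hence the nonzero zero-divisors number 1213 − 606 = 607.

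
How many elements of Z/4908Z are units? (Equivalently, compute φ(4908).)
An element a ∈ Z/4908Z is a unit iff gcd(a, 4908) = 1, so the number of units is φ(4908). φ is multiplicative, with φ(p^e) = p^e − p^(e−1). Factorise 4908 = 2^2 · 3 · 409. Then
  φ(4908) = (2^2 − 2^1) · (3 − 1) · (409 − 1) = 2 · 2 · 408 = 1632.

Final answer: Z/4908Z has φ(4908) = 1632 units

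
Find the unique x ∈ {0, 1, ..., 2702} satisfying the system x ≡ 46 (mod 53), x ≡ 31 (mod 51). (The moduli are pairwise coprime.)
The moduli 53, 51 are pairwise coprime, so by the CRT there is a unique solution mod 53·51 = 2703.
Solve by successive substitution. Start with x ≡ 46 (mod 53).
  Combine with x ≡ 31 (mod 51): write x = 46 + 53·t and require 46 + 53·t ≡ 31 (mod 51), i.e. 53·t ≡ 31 − 46 ≡ 36 (mod 51). Since 53^(−1) ≡ 26 (mod 51) (53 ≡ 2 (mod 51)), t ≡ 26·36 ≡ 18 (mod 51). So x ≡ 46 + 53·18 = 1000 (mod 2703).
Unique solution in [0, 2703): x = 1000.

Final answer: x ≡ 1000 (mod 2703); the representative in [0, 2703) is 1000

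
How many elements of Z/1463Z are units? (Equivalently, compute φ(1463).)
An element a ∈ Z/1463Z is a unit iff gcd(a, 1463) = 1, so the number of units is φ(1463). φ is multiplicative, with φ(p^e) = p^e − p^(e−1). Factorise 1463 = 7 · 11 · 19. Then
  φ(1463) = (7 − 1) · (11 − 1) · (19 − 1) = 6 · 10 · 18 = 1080.

Final answer: Z/1463Z has φ(1463) = 1080 units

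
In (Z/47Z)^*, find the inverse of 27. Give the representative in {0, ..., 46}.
Apply the extended Euclidean algorithm to (47, 27), tracking rows (r, s, t) with s·47 + t·27 = r. Each division r_prev = q·r_cur + r_new produces the new row as (previous row) − q·(current row):
  row A: (47, 1, 0)   [1·47 + 0·27 = 47]
  row B: (27, 0, 1)   [0·47 + 1·27 = 27]
  47 = 1·27 + 20   → row C = row A − 1·row B = (20, 1, −1)   [check: 1·47 − 1·27 = 20]
  27 = 1·20 + 7   → row D = row B − 1·row C = (7, −1, 2)   [check: −1·47 + 2·27 = 7]
  20 = 2·7 + 6   → row E = row C − 2·row D = (6, 3, −5)   [check: 3·47 − 5·27 = 6]
  7 = 1·6 + 1   → row F = row D − 1·row E = (1, −4, 7)   [check: −4·47 + 7·27 = 1]
  6 = 6·1 + 0   → remainder 0, stop. gcd = 1 (last nonzero row F).
The gcd is 1, so 27 is invertible mod 47. The last nonzero row gives −4·47 + 7·27 = 1, so t = 7. So 27^(−1) ≡ 7 (mod 47). Verify: 27 · 7 = 189 ≡ 1 (mod 47). ✓

Final answer: 27^(−1) ≡ 7 (mod 47)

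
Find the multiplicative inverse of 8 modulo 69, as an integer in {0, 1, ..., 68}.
Apply the extended Euclidean algorithm to (69, 8), tracking rows (r, s, t) with s·69 + t·8 = r. Each division r_prev = q·r_cur + r_new produces the new row as (previous row) − q·(current row):
  row A: (69, 1, 0)   [1·69 + 0·8 = 69]
  row B: (8, 0, 1)   [0·69 + 1·8 = 8]
  69 = 8·8 + 5   → row C = row A − 8·row B = (5, 1, −8)   [check: 1·69 − 8·8 = 5]
  8 = 1·5 + 3   → row D = row B − 1·row C = (3, −1, 9)   [check: −1·69 + 9·8 = 3]
  5 = 1·3 + 2   → row E = row C − 1·row D = (2, 2, −17)   [check: 2·69 − 17·8 = 2]
  3 = 1·2 + 1   → row F = row D − 1·row E = (1, −3, 26)   [check: −3·69 + 26·8 = 1]
  2 = 2·1 + 0   → remainder 0, stop. gcd = 1 (last nonzero row F).
The gcd is 1, so 8 is invertible mod 69. The last nonzero row gives −3·69 + 26·8 = 1, so t = 26. So 8^(−1) ≡ 26 (mod 69). Verify: 8 · 26 = 208 ≡ 1 (mod 69). ✓

Final answer: 8^(−1) ≡ 26 (mod 69)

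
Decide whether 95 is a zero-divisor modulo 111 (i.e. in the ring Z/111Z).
gcd(95, 111) = 1, so 95 is a unit in Z/111Z (it has a multiplicative inverse). A unit cannot be a zero-divisor: if 95·b ≡ 0 then multiplying both sides by 95^(−1) gives b ≡ 0. So 95 is not a zero-divisor.

Final answer: NO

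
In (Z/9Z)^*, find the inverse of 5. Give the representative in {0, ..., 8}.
Apply the extended Euclidean algorithm to (9, 5), tracking rows (r, s, t) with s·9 + t·5 = r. Each division r_prev = q·r_cur + r_new produces the new row as (previous row) − q·(current row):
  row A: (9, 1, 0)   [1·9 + 0·5 = 9]
  row B: (5, 0, 1)   [0·9 + 1·5 = 5]
  9 = 1·5 + 4   → row C = row A − 1·row B = (4, 1, −1)   [check: 1·9 − 1·5 = 4]
  5 = 1·4 + 1   → row D = row B − 1·row C = (1, −1, 2)   [check: −1·9 + 2·5 = 1]
  4 = 4·1 + 0   → remainder 0, stop. gcd = 1 (last nonzero row D).
The gcd is 1, so 5 is invertible mod 9. The last nonzero row gives −1·9 + 2·5 = 1, so t = 2. So 5^(−1) ≡ 2 (mod 9). Verify: 5 · 2 = 10 ≡ 1 (mod 9). ✓

Final answer: 5^(−1) ≡ 2 (mod 9)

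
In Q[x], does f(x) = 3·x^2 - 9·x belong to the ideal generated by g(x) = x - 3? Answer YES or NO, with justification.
YES

In Q[x] the ideal (g) consists of all multiples of g, so f ∈ (g) iff g | f, i.e. iff the remainder of f on division by g is 0. Divide f by g (g is monic, so eliminate the leading term of the running remainder at each step):
  leading term 3·x^2: subtract (3·x)·g(x) = 3·x^2 - 9·x, leaving 0
The remainder is 0, so f(x) = g(x) · h(x) with h(x) = 3·x. Hence g | f, i.e. f ∈ (g).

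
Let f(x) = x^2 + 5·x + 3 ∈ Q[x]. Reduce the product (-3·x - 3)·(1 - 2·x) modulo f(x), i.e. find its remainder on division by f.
a · b ≡ -27·x - 21 (mod f(x))

First multiply in Q[x] without reducing: a · b = 6·x^2 + 3·x - 3. Now divide by f(x) = x^2 + 5·x + 3, eliminating the leading term at each step:
  leading term 6·x^2: subtract (6)·f(x) = 6·x^2 + 30·x + 18, leaving -27·x - 21
The degree is now < 2, so this is the remainder. Hence a · b ≡ -27·x - 21 in Q[x]/(f).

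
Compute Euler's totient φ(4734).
φ is multiplicative, with φ(p^e) = p^e − p^(e−1). Factorise 4734 = 2 · 3^2 · 263. Then
  φ(4734) = (2 − 1) · (3^2 − 3^1) · (263 − 1) = 1 · 6 · 262 = 1572.

Final answer: φ(4734) = 1572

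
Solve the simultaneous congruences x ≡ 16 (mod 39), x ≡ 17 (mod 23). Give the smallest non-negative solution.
The moduli 39, 23 are pairwise coprime, so by the CRT there is a unique solution mod 39·23 = 897.
Solve by successive substitution. Start with x ≡ 16 (mod 39).
  Combine with x ≡ 17 (mod 23): write x = 16 + 39·t and require 16 + 39·t ≡ 17 (mod 23), i.e. 39·t ≡ 17 − 16 ≡ 1 (mod 23). Since 39^(−1) ≡ 13 (mod 23) (39 ≡ 16 (mod 23)), t ≡ 13·1 ≡ 13 (mod 23). So x ≡ 16 + 39·13 = 523 (mod 897).
Unique solution in [0, 897): x = 523.

Final answer: x ≡ 523 (mod 897); the representative in [0, 897) is 523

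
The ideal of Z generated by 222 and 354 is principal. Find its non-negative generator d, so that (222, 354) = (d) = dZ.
In the PID Z, (a, b) is generated by gcd(a, b). Compute gcd(354, 222) with the extended Euclidean algorithm, tracking rows (r, s, t) with s·354 + t·222 = r:
  row A: (354, 1, 0)   [1·354 + 0·222 = 354]
  row B: (222, 0, 1)   [0·354 + 1·222 = 222]
  354 = 1·222 + 132   → row C = row A − 1·row B = (132, 1, −1)   [check: 1·354 − 1·222 = 132]
  222 = 1·132 + 90   → row D = row B − 1·row C = (90, −1, 2)   [check: −1·354 + 2·222 = 90]
  132 = 1·90 + 42   → row E = row C − 1·row D = (42, 2, −3)   [check: 2·354 − 3·222 = 42]
  90 = 2·42 + 6   → row F = row D − 2·row E = (6, −5, 8)   [check: −5·354 + 8·222 = 6]
  42 = 7·6 + 0   → remainder 0, stop. gcd = 6 (last nonzero row F).
So gcd(222, 354) = 6, with Bézout identity −5·354 + 8·222 = 6. Containment (⊇): the Bézout identity exhibits 6 as an element of (222, 354), giving (6) ⊆ (222, 354). Containment (⊆): since 6 | 222 and 6 | 354 (222 = 6·37, 354 = 6·59), every Z-linear combination of 222 and 354 is divisible by 6, so (222, 354) ⊆ (6). Therefore (222, 354) = (6), d = 6.

Final answer: (222, 354) = (6); d = 6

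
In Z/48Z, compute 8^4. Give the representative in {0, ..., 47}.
16

Use repeated squaring. Binary(4) = 100. Walk through the bits of the exponent 4 left-to-right: at each bit after the leading one, square the running value, then multiply by 8 if the bit is 1 (always reducing mod 48):
  bit 1 = 1 (leading): start with 8.
  bit 2 = 0: square 8^2 = 64 ≡ 16 (mod 48).
  bit 3 = 0: square 16^2 = 256 ≡ 16 (mod 48).
Final value: 8^4 ≡ 16 (mod 48).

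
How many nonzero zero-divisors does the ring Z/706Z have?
In Z/706Z each nonzero element is either a unit (gcd with 706 is 1) or a zero-divisor (gcd > 1). The number of units is φ(706): factorise 706 = 2 · 353, so φ(706) = (2 − 1) · (353 − 1) = 1 · 352 = 352. The nonzero elements number 706 − 1 = 705. Hence the nonzero zero-divisors number 705 − 352 = 353.

Final answer: Z/706Z has 353 nonzero zero-divisors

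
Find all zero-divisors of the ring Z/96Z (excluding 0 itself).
nonzero zero-divisors of Z/96Z = {2, 3, 4, 6, 8, 9, 10, 12, 14, 15, 16, 18, 20, 21, 22, 24, 26, 27, 28, 30, 32, 33, 34, 36, 38, 39, 40, 42, 44, 45, 46, 48, 50, 51, 52, 54, 56, 57, 58, 60, 62, 63, 64, 66, 68, 69, 70, 72, 74, 75, 76, 78, 80, 81, 82, 84, 86, 87, 88, 90, 92, 93, 94}

An element a ∈ Z/96Z (with a ≠ 0) is a zero-divisor iff gcd(a, 96) > 1 (because a is a unit precisely when gcd(a, n) = 1, and in Z/nZ every nonzero, non-unit element is a zero-divisor). Scan a = 1, ..., 95 and keep those with gcd(a, 96) > 1:
  gcd(2, 96) = 2, gcd(3, 96) = 3, gcd(4, 96) = 4, gcd(6, 96) = 6, gcd(8, 96) = 8, gcd(9, 96) = 3, gcd(10, 96) = 2, gcd(12, 96) = 12, gcd(14, 96) = 2, gcd(15, 96) = 3, gcd(16, 96) = 16, gcd(18, 96) = 6, gcd(20, 96) = 4, gcd(21, 96) = 3, gcd(22, 96) = 2, gcd(24, 96) = 24, gcd(26, 96) = 2, gcd(27, 96) = 3, gcd(28, 96) = 4, gcd(30, 96) = 6, gcd(32, 96) = 32, gcd(33, 96) = 3, gcd(34, 96) = 2, gcd(36, 96) = 12, gcd(38, 96) = 2, gcd(39, 96) = 3, gcd(40, 96) = 8, gcd(42, 96) = 6, gcd(44, 96) = 4, gcd(45, 96) = 3, gcd(46, 96) = 2, gcd(48, 96) = 48, gcd(50, 96) = 2, gcd(51, 96) = 3, gcd(52, 96) = 4, gcd(54, 96) = 6, gcd(56, 96) = 8, gcd(57, 96) = 3, gcd(58, 96) = 2, gcd(60, 96) = 12, gcd(62, 96) = 2, gcd(63, 96) = 3, gcd(64, 96) = 32, gcd(66, 96) = 6, gcd(68, 96) = 4, gcd(69, 96) = 3, gcd(70, 96) = 2, gcd(72, 96) = 24, gcd(74, 96) = 2, gcd(75, 96) = 3, gcd(76, 96) = 4, gcd(78, 96) = 6, gcd(80, 96) = 16, gcd(81, 96) = 3, gcd(82, 96) = 2, gcd(84, 96) = 12, gcd(86, 96) = 2, gcd(87, 96) = 3, gcd(88, 96) = 8, gcd(90, 96) = 6, gcd(92, 96) = 4, gcd(93, 96) = 3, gcd(94, 96) = 2.
All other a ∈ {1, ..., 95} have gcd(a, 96) = 1 and are units. So the nonzero zero-divisors are exactly the 63 values of a appearing in this scan.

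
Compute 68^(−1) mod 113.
68^(−1) ≡ 5 (mod 113)

Apply the extended Euclidean algorithm to (113, 68), tracking rows (r, s, t) with s·113 + t·68 = r. Each division r_prev = q·r_cur + r_new produces the new row as (previous row) − q·(current row):
  row A: (113, 1, 0)   [1·113 + 0·68 = 113]
  row B: (68, 0, 1)   [0·113 + 1·68 = 68]
  113 = 1·68 + 45   → row C = row A − 1·row B = (45, 1, −1)   [check: 1·113 − 1·68 = 45]
  68 = 1·45 + 23   → row D = row B − 1·row C = (23, −1, 2)   [check: −1·113 + 2·68 = 23]
  45 = 1·23 + 22   → row E = row C − 1·row D = (22, 2, −3)   [check: 2·113 − 3·68 = 22]
  23 = 1·22 + 1   → row F = row D − 1·row E = (1, −3, 5)   [check: −3·113 + 5·68 = 1]
  22 = 22·1 + 0   → remainder 0, stop. gcd = 1 (last nonzero row F).
The gcd is 1, so 68 is invertible mod 113. The last nonzero row gives −3·113 + 5·68 = 1, so t = 5. So 68^(−1) ≡ 5 (mod 113). Verify: 68 · 5 = 340 ≡ 1 (mod 113). ✓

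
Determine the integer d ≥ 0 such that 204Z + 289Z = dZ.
In the PID Z, (a, b) is generated by gcd(a, b). Compute gcd(289, 204) with the extended Euclidean algorithm, tracking rows (r, s, t) with s·289 + t·204 = r:
  row A: (289, 1, 0)   [1·289 + 0·204 = 289]
  row B: (204, 0, 1)   [0·289 + 1·204 = 204]
  289 = 1·204 + 85   → row C = row A − 1·row B = (85, 1, −1)   [check: 1·289 − 1·204 = 85]
  204 = 2·85 + 34   → row D = row B − 2·row C = (34, −2, 3)   [check: −2·289 + 3·204 = 34]
  85 = 2·34 + 17   → row E = row C − 2·row D = (17, 5, −7)   [check: 5·289 − 7·204 = 17]
  34 = 2·17 + 0   → remainder 0, stop. gcd = 17 (last nonzero row E).
So gcd(204, 289) = 17, with Bézout identity 5·289 − 7·204 = 17. Containment (⊇): the Bézout identity exhibits 17 as an element of (204, 289), giving (17) ⊆ (204, 289). Containment (⊆): since 17 | 204 and 17 | 289 (204 = 17·12, 289 = 17·17), every Z-linear combination of 204 and 289 is divisible by 17, so (204, 289) ⊆ (17). Therefore (204, 289) = (17), d = 17.

Final answer: (204, 289) = (17); d = 17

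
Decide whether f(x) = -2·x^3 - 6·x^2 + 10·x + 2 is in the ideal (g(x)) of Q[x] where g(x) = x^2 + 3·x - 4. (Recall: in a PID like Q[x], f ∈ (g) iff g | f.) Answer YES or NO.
NO

In Q[x] the ideal (g) consists of all multiples of g, so f ∈ (g) iff g | f, i.e. iff the remainder of f on division by g is 0. Divide f by g (g is monic, so eliminate the leading term of the running remainder at each step):
  leading term -2·x^3: subtract (-2·x)·g(x) = -2·x^3 - 6·x^2 + 8·x, leaving 2·x + 2
The remainder r(x) = 2·x + 2 ≠ 0 (and deg r < deg g), so g ∤ f, i.e. f ∉ (g).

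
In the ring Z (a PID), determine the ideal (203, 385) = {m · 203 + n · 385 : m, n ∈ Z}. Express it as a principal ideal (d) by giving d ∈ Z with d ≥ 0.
In the PID Z, (a, b) is generated by gcd(a, b). Compute gcd(385, 203) with the extended Euclidean algorithm, tracking rows (r, s, t) with s·385 + t·203 = r:
  row A: (385, 1, 0)   [1·385 + 0·203 = 385]
  row B: (203, 0, 1)   [0·385 + 1·203 = 203]
  385 = 1·203 + 182   → row C = row A − 1·row B = (182, 1, −1)   [check: 1·385 − 1·203 = 182]
  203 = 1·182 + 21   → row D = row B − 1·row C = (21, −1, 2)   [check: −1·385 + 2·203 = 21]
  182 = 8·21 + 14   → row E = row C − 8·row D = (14, 9, −17)   [check: 9·385 − 17·203 = 14]
  21 = 1·14 + 7   → row F = row D − 1·row E = (7, −10, 19)   [check: −10·385 + 19·203 = 7]
  14 = 2·7 + 0   → remainder 0, stop. gcd = 7 (last nonzero row F).
So gcd(203, 385) = 7, with Bézout identity −10·385 + 19·203 = 7. Containment (⊇): the Bézout identity exhibits 7 as an element of (203, 385), giving (7) ⊆ (203, 385). Containment (⊆): since 7 | 203 and 7 | 385 (203 = 7·29, 385 = 7·55), every Z-linear combination of 203 and 385 is divisible by 7, so (203, 385) ⊆ (7). Therefore (203, 385) = (7), d = 7.

Final answer: (203, 385) = (7); d = 7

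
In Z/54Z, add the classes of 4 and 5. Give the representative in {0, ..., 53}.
Both summands are already reduced mod 54. 4 + 5 = 9; 9 = 0·54 + 9, so (4 + 5) mod 54 = 9.

Final answer: 9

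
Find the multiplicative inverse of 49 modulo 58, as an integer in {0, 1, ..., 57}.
Apply the extended Euclidean algorithm to (58, 49), tracking rows (r, s, t) with s·58 + t·49 = r. Each division r_prev = q·r_cur + r_new produces the new row as (previous row) − q·(current row):
  row A: (58, 1, 0)   [1·58 + 0·49 = 58]
  row B: (49, 0, 1)   [0·58 + 1·49 = 49]
  58 = 1·49 + 9   → row C = row A − 1·row B = (9, 1, −1)   [check: 1·58 − 1·49 = 9]
  49 = 5·9 + 4   → row D = row B − 5·row C = (4, −5, 6)   [check: −5·58 + 6·49 = 4]
  9 = 2·4 + 1   → row E = row C − 2·row D = (1, 11, −13)   [check: 11·58 − 13·49 = 1]
  4 = 4·1 + 0   → remainder 0, stop. gcd = 1 (last nonzero row E).
The gcd is 1, so 49 is invertible mod 58. The last nonzero row gives 11·58 − 13·49 = 1, so t = −13. So 49^(−1) ≡ −13 ≡ 45 (mod 58). Verify: 49 · 45 = 2205 ≡ 1 (mod 58). ✓

Final answer: 49^(−1) ≡ 45 (mod 58)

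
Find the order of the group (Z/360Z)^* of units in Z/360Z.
(Z/360Z)^* consists of the classes a with gcd(a, 360) = 1, so its order is φ(360). φ is multiplicative, with φ(p^e) = p^e − p^(e−1). Factorise 360 = 2^3 · 3^2 · 5. Then
  φ(360) = (2^3 − 2^2) · (3^2 − 3^1) · (5 − 1) = 4 · 6 · 4 = 96.
Thus |(Z/360Z)^*| = 96.

Final answer: |(Z/360Z)^*| = 96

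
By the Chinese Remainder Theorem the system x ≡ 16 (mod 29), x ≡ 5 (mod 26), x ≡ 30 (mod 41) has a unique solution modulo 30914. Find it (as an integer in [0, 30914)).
The moduli 29, 26, 41 are pairwise coprime, so by the CRT there is a unique solution mod 29·26·41 = 30914.
Solve by successive substitution. Start with x ≡ 16 (mod 29).
  Combine with x ≡ 5 (mod 26): write x = 16 + 29·t and require 16 + 29·t ≡ 5 (mod 26), i.e. 29·t ≡ 5 − 16 ≡ 15 (mod 26). Since 29^(−1) ≡ 9 (mod 26) (29 ≡ 3 (mod 26)), t ≡ 9·15 ≡ 5 (mod 26). So x ≡ 16 + 29·5 = 161 (mod 754).
  Combine with x ≡ 30 (mod 41): write x = 161 + 754·t and require 161 + 754·t ≡ 30 (mod 41), i.e. 754·t ≡ 30 − 161 ≡ 33 (mod 41). Since 754^(−1) ≡ 18 (mod 41) (754 ≡ 16 (mod 41)), t ≡ 18·33 ≡ 20 (mod 41). So x ≡ 161 + 754·20 = 15241 (mod 30914).
Unique solution in [0, 30914): x = 15241.

Final answer: x ≡ 15241 (mod 30914); the representative in [0, 30914) is 15241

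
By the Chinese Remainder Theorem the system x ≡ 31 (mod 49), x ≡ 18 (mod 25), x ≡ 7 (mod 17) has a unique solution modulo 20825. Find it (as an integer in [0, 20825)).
The moduli 49, 25, 17 are pairwise coprime, so by the CRT there is a unique solution mod 49·25·17 = 20825.
Solve by successive substitution. Start with x ≡ 31 (mod 49).
  Combine with x ≡ 18 (mod 25): write x = 31 + 49·t and require 31 + 49·t ≡ 18 (mod 25), i.e. 49·t ≡ 18 − 31 ≡ 12 (mod 25). Since 49^(−1) ≡ 24 (mod 25) (49 ≡ 24 (mod 25)), t ≡ 24·12 ≡ 13 (mod 25). So x ≡ 31 + 49·13 = 668 (mod 1225).
  Combine with x ≡ 7 (mod 17): write x = 668 + 1225·t and require 668 + 1225·t ≡ 7 (mod 17), i.e. 1225·t ≡ 7 − 668 ≡ 2 (mod 17). Since 1225^(−1) ≡ 1 (mod 17) (1225 ≡ 1 (mod 17)), t ≡ 1·2 ≡ 2 (mod 17). So x ≡ 668 + 1225·2 = 3118 (mod 20825).
Unique solution in [0, 20825): x = 3118.

Final answer: x ≡ 3118 (mod 20825); the representative in [0, 20825) is 3118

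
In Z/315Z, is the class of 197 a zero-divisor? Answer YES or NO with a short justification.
gcd(197, 315) = 1, so 197 is a unit in Z/315Z (it has a multiplicative inverse). A unit cannot be a zero-divisor: if 197·b ≡ 0 then multiplying both sides by 197^(−1) gives b ≡ 0. So 197 is not a zero-divisor.

Final answer: NO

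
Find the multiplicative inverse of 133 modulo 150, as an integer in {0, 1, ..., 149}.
Apply the extended Euclidean algorithm to (150, 133), tracking rows (r, s, t) with s·150 + t·133 = r. Each division r_prev = q·r_cur + r_new produces the new row as (previous row) − q·(current row):
  row A: (150, 1, 0)   [1·150 + 0·133 = 150]
  row B: (133, 0, 1)   [0·150 + 1·133 = 133]
  150 = 1·133 + 17   → row C = row A − 1·row B = (17, 1, −1)   [check: 1·150 − 1·133 = 17]
  133 = 7·17 + 14   → row D = row B − 7·row C = (14, −7, 8)   [check: −7·150 + 8·133 = 14]
  17 = 1·14 + 3   → row E = row C − 1·row D = (3, 8, −9)   [check: 8·150 − 9·133 = 3]
  14 = 4·3 + 2   → row F = row D − 4·row E = (2, −39, 44)   [check: −39·150 + 44·133 = 2]
  3 = 1·2 + 1   → row G = row E − 1·row F = (1, 47, −53)   [check: 47·150 − 53·133 = 1]
  2 = 2·1 + 0   → remainder 0, stop. gcd = 1 (last nonzero row G).
The gcd is 1, so 133 is invertible mod 150. The last nonzero row gives 47·150 − 53·133 = 1, so t = −53. So 133^(−1) ≡ −53 ≡ 97 (mod 150). Verify: 133 · 97 = 12901 ≡ 1 (mod 150). ✓

Final answer: 133^(−1) ≡ 97 (mod 150)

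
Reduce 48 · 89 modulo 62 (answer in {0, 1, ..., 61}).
56

Reduce the factors first: 89 ≡ 27 (mod 62), so 48 · 89 ≡ 48 · 27 (mod 62). 48 · 27 = 1296. Dividing by 62: 1296 = 20·62 + 56. So (48 · 89) mod 62 = 56.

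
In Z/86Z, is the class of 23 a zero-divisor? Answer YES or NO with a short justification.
NO

gcd(23, 86) = 1, so 23 is a unit in Z/86Z (it has a multiplicative inverse). A unit cannot be a zero-divisor: if 23·b ≡ 0 then multiplying both sides by 23^(−1) gives b ≡ 0. So 23 is not a zero-divisor.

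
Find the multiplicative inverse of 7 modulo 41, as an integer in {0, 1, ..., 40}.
7^(−1) ≡ 6 (mod 41)

Apply the extended Euclidean algorithm to (41, 7), tracking rows (r, s, t) with s·41 + t·7 = r. Each division r_prev = q·r_cur + r_new produces the new row as (previous row) − q·(current row):
  row A: (41, 1, 0)   [1·41 + 0·7 = 41]
  row B: (7, 0, 1)   [0·41 + 1·7 = 7]
  41 = 5·7 + 6   → row C = row A − 5·row B = (6, 1, −5)   [check: 1·41 − 5·7 = 6]
  7 = 1·6 + 1   → row D = row B − 1·row C = (1, −1, 6)   [check: −1·41 + 6·7 = 1]
  6 = 6·1 + 0   → remainder 0, stop. gcd = 1 (last nonzero row D).
The gcd is 1, so 7 is invertible mod 41. The last nonzero row gives −1·41 + 6·7 = 1, so t = 6. So 7^(−1) ≡ 6 (mod 41). Verify: 7 · 6 = 42 ≡ 1 (mod 41). ✓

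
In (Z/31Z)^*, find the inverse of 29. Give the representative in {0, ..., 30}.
29^(−1) ≡ 15 (mod 31)

Apply the extended Euclidean algorithm to (31, 29), tracking rows (r, s, t) with s·31 + t·29 = r. Each division r_prev = q·r_cur + r_new produces the new row as (previous row) − q·(current row):
  row A: (31, 1, 0)   [1·31 + 0·29 = 31]
  row B: (29, 0, 1)   [0·31 + 1·29 = 29]
  31 = 1·29 + 2   → row C = row A − 1·row B = (2, 1, −1)   [check: 1·31 − 1·29 = 2]
  29 = 14·2 + 1   → row D = row B − 14·row C = (1, −14, 15)   [check: −14·31 + 15·29 = 1]
  2 = 2·1 + 0   → remainder 0, stop. gcd = 1 (last nonzero row D).
The gcd is 1, so 29 is invertible mod 31. The last nonzero row gives −14·31 + 15·29 = 1, so t = 15. So 29^(−1) ≡ 15 (mod 31). Verify: 29 · 15 = 435 ≡ 1 (mod 31). ✓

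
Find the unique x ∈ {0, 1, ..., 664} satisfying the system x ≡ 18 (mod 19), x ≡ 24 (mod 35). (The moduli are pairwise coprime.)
x ≡ 94 (mod 665); the representative in [0, 665) is 94

The moduli 19, 35 are pairwise coprime, so by the CRT there is a unique solution mod 19·35 = 665.
Solve by successive substitution. Start with x ≡ 18 (mod 19).
  Combine with x ≡ 24 (mod 35): write x = 18 + 19·t and require 18 + 19·t ≡ 24 (mod 35), i.e. 19·t ≡ 24 − 18 ≡ 6 (mod 35). Since 19^(−1) ≡ 24 (mod 35), t ≡ 24·6 ≡ 4 (mod 35). So x ≡ 18 + 19·4 = 94 (mod 665).
Unique solution in [0, 665): x = 94.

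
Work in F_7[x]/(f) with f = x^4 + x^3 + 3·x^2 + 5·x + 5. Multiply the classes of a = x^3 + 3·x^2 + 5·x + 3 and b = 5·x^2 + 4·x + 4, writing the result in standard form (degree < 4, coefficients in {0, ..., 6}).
Multiply as integer polynomials: a · b = 5·x^5 + 19·x^4 + 41·x^3 + 47·x^2 + 32·x + 12. Reducing coefficients mod 7: a · b ≡ 5·x^5 + 5·x^4 + 6·x^3 + 5·x^2 + 4·x + 5. Now divide by f(x) = x^4 + x^3 + 3·x^2 + 5·x + 5 in F_7[x], eliminating the leading term at each step:
  leading term 5·x^5: subtract (5·x)·f(x) = 5·x^5 + 5·x^4 + x^3 + 4·x^2 + 4·x, leaving 5·x^3 + x^2 + 5 (coefficients mod 7)
The degree is now < 4, so this is the remainder. Hence a · b ≡ 5·x^3 + x^2 + 5 in F_7[x]/(f).

Final answer: a · b ≡ 5·x^3 + x^2 + 5 (mod f(x))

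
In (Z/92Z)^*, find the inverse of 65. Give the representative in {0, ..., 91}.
Apply the extended Euclidean algorithm to (92, 65), tracking rows (r, s, t) with s·92 + t·65 = r. Each division r_prev = q·r_cur + r_new produces the new row as (previous row) − q·(current row):
  row A: (92, 1, 0)   [1·92 + 0·65 = 92]
  row B: (65, 0, 1)   [0·92 + 1·65 = 65]
  92 = 1·65 + 27   → row C = row A − 1·row B = (27, 1, −1)   [check: 1·92 − 1·65 = 27]
  65 = 2·27 + 11   → row D = row B − 2·row C = (11, −2, 3)   [check: −2·92 + 3·65 = 11]
  27 = 2·11 + 5   → row E = row C − 2·row D = (5, 5, −7)   [check: 5·92 − 7·65 = 5]
  11 = 2·5 + 1   → row F = row D − 2·row E = (1, −12, 17)   [check: −12·92 + 17·65 = 1]
  5 = 5·1 + 0   → remainder 0, stop. gcd = 1 (last nonzero row F).
The gcd is 1, so 65 is invertible mod 92. The last nonzero row gives −12·92 + 17·65 = 1, so t = 17. So 65^(−1) ≡ 17 (mod 92). Verify: 65 · 17 = 1105 ≡ 1 (mod 92). ✓

Final answer: 65^(−1) ≡ 17 (mod 92)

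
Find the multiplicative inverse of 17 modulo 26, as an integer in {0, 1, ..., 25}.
Apply the extended Euclidean algorithm to (26, 17), tracking rows (r, s, t) with s·26 + t·17 = r. Each division r_prev = q·r_cur + r_new produces the new row as (previous row) − q·(current row):
  row A: (26, 1, 0)   [1·26 + 0·17 = 26]
  row B: (17, 0, 1)   [0·26 + 1·17 = 17]
  26 = 1·17 + 9   → row C = row A − 1·row B = (9, 1, −1)   [check: 1·26 − 1·17 = 9]
  17 = 1·9 + 8   → row D = row B − 1·row C = (8, −1, 2)   [check: −1·26 + 2·17 = 8]
  9 = 1·8 + 1   → row E = row C − 1·row D = (1, 2, −3)   [check: 2·26 − 3·17 = 1]
  8 = 8·1 + 0   → remainder 0, stop. gcd = 1 (last nonzero row E).
The gcd is 1, so 17 is invertible mod 26. The last nonzero row gives 2·26 − 3·17 = 1, so t = −3. So 17^(−1) ≡ −3 ≡ 23 (mod 26). Verify: 17 · 23 = 391 ≡ 1 (mod 26). ✓

Final answer: 17^(−1) ≡ 23 (mod 26)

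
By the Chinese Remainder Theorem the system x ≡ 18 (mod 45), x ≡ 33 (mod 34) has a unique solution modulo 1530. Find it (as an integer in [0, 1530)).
x ≡ 1053 (mod 1530); the representative in [0, 1530) is 1053

The moduli 45, 34 are pairwise coprime, so by the CRT there is a unique solution mod 45·34 = 1530.
Solve by successive substitution. Start with x ≡ 18 (mod 45).
  Combine with x ≡ 33 (mod 34): write x = 18 + 45·t and require 18 + 45·t ≡ 33 (mod 34), i.e. 45·t ≡ 33 − 18 ≡ 15 (mod 34). Since 45^(−1) ≡ 31 (mod 34) (45 ≡ 11 (mod 34)), t ≡ 31·15 ≡ 23 (mod 34). So x ≡ 18 + 45·23 = 1053 (mod 1530).
Unique solution in [0, 1530): x = 1053.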